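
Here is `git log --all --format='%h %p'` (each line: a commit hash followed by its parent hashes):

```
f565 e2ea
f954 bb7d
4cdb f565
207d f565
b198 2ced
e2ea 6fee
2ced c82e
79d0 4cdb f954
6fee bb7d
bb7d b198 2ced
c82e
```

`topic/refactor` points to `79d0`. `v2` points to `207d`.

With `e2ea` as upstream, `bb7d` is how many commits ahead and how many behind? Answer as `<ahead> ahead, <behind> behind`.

Reachable from bb7d: {2ced, b198, bb7d, c82e}.
Reachable from e2ea: {2ced, 6fee, b198, bb7d, c82e, e2ea}.
Only in bb7d's history (ahead): {} — 0.
Only in e2ea's history (behind): {6fee, e2ea} — 2.

0 ahead, 2 behind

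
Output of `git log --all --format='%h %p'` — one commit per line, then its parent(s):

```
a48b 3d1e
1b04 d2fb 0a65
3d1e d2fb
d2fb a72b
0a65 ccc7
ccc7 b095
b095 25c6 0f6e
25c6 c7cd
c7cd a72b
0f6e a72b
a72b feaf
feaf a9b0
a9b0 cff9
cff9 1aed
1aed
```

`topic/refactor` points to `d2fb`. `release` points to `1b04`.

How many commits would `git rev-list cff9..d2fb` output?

Reachable from d2fb: {1aed, a72b, a9b0, cff9, d2fb, feaf}.
Reachable from cff9: {1aed, cff9}.
In d2fb's history but not cff9's: {a72b, a9b0, d2fb, feaf} — 4 commits.

4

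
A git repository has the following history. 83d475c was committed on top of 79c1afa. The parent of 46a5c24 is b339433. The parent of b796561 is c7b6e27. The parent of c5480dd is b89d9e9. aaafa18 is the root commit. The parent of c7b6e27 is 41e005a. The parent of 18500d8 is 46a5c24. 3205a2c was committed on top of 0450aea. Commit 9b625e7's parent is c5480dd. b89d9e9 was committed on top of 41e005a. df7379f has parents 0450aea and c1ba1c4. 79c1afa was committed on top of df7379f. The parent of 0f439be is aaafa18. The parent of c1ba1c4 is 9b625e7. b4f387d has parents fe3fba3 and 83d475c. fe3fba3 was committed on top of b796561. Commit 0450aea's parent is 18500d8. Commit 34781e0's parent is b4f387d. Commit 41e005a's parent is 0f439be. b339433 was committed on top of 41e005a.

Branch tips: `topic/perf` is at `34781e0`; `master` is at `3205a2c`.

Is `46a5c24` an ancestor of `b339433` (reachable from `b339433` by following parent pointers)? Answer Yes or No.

Ancestors of b339433: {0f439be, 41e005a, aaafa18, b339433}.
46a5c24 is not in that set, so it is not an ancestor of b339433.

No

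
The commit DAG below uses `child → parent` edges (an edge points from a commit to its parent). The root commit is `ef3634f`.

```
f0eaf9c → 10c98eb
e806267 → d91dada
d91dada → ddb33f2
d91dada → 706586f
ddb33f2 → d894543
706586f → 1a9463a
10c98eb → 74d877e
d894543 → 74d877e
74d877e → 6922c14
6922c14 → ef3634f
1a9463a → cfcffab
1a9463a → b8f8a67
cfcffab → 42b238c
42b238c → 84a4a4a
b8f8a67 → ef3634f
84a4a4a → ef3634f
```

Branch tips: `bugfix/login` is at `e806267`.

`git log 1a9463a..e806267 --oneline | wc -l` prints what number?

Reachable from e806267: {1a9463a, 42b238c, 6922c14, 706586f, 74d877e, 84a4a4a, b8f8a67, cfcffab, d894543, d91dada, ddb33f2, e806267, ef3634f}.
Reachable from 1a9463a: {1a9463a, 42b238c, 84a4a4a, b8f8a67, cfcffab, ef3634f}.
In e806267's history but not 1a9463a's: {6922c14, 706586f, 74d877e, d894543, d91dada, ddb33f2, e806267} — 7 commits.

7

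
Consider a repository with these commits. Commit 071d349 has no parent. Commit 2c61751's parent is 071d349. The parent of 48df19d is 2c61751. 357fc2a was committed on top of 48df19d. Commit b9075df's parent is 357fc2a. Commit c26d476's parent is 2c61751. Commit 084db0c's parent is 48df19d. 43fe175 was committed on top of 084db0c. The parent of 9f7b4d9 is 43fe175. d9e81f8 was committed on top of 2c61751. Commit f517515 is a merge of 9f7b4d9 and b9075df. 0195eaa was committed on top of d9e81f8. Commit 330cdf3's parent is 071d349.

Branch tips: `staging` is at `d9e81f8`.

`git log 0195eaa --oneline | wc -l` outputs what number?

Walking parent pointers from 0195eaa: reachable set = {0195eaa, 071d349, 2c61751, d9e81f8}.
That is 4 commits.

4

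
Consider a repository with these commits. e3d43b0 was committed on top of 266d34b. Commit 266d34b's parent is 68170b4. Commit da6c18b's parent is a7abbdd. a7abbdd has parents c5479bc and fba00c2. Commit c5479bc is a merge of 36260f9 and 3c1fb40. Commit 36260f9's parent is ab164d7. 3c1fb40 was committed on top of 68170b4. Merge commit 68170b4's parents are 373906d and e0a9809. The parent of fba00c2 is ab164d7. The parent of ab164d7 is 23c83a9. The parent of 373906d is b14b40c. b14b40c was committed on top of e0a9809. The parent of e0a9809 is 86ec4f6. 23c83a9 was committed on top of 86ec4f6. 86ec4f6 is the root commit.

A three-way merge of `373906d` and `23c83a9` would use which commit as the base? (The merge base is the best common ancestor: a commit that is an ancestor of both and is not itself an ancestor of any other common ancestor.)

Ancestors of 373906d: {373906d, 86ec4f6, b14b40c, e0a9809}.
Ancestors of 23c83a9: {23c83a9, 86ec4f6}.
Common ancestors: {86ec4f6}.
The only common ancestor is 86ec4f6, so it is the merge base.

86ec4f6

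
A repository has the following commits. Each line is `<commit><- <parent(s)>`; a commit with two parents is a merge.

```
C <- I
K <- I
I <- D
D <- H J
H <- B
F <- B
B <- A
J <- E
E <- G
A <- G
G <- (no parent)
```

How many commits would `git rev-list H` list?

Walking parent pointers from H: reachable set = {A, B, G, H}.
That is 4 commits.

4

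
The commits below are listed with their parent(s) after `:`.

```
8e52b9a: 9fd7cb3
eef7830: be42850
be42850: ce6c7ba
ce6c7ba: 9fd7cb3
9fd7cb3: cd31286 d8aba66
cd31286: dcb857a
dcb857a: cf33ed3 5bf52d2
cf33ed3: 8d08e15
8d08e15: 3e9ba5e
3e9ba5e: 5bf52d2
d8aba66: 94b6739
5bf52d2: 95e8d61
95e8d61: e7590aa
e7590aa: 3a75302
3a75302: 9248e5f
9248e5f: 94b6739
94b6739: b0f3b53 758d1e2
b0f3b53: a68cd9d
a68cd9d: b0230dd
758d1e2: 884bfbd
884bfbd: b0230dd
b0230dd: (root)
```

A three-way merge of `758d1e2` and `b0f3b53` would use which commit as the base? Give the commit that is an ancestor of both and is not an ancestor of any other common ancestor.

Ancestors of 758d1e2: {758d1e2, 884bfbd, b0230dd}.
Ancestors of b0f3b53: {a68cd9d, b0230dd, b0f3b53}.
Common ancestors: {b0230dd}.
The only common ancestor is b0230dd, so it is the merge base.

b0230dd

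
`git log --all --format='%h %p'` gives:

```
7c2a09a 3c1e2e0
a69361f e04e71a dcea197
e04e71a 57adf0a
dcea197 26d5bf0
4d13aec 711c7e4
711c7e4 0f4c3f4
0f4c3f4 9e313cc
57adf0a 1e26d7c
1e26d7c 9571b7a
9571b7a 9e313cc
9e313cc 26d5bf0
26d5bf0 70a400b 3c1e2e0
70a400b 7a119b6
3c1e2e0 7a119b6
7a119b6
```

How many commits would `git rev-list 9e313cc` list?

Walking parent pointers from 9e313cc: reachable set = {26d5bf0, 3c1e2e0, 70a400b, 7a119b6, 9e313cc}.
That is 5 commits.

5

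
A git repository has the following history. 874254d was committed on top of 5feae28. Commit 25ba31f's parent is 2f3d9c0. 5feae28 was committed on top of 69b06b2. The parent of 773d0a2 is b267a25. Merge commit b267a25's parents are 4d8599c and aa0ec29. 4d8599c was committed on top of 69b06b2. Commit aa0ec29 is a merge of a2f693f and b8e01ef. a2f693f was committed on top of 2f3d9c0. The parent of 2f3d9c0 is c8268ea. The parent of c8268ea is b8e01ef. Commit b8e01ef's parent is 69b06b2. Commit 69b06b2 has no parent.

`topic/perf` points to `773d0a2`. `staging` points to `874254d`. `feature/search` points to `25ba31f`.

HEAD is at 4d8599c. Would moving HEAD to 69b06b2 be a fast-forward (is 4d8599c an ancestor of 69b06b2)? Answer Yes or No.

A fast-forward from 4d8599c to 69b06b2 is possible iff 4d8599c is an ancestor of 69b06b2.
Ancestors of 69b06b2: {69b06b2}.
4d8599c is not among them, so fast-forward is not possible.

No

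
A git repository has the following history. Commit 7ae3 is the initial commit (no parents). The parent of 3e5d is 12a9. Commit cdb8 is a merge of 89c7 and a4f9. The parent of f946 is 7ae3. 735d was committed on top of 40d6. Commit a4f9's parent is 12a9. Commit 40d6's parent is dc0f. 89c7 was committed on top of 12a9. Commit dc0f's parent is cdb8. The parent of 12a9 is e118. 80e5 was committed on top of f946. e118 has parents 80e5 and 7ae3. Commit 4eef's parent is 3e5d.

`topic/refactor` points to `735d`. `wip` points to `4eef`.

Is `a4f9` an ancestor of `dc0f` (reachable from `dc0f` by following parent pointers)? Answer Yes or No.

Yes

Ancestors of dc0f (commits reachable by following parents): {12a9, 7ae3, 80e5, 89c7, a4f9, cdb8, dc0f, e118, f946}.
a4f9 is in that set, so it is an ancestor of dc0f.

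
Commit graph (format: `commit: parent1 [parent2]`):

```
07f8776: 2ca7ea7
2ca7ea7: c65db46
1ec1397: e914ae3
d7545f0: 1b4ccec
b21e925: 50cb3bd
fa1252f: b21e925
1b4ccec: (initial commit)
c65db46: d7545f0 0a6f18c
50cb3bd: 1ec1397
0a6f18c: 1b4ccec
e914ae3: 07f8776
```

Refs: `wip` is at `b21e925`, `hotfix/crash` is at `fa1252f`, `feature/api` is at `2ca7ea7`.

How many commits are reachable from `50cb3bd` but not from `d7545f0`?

7

Reachable from 50cb3bd: {07f8776, 0a6f18c, 1b4ccec, 1ec1397, 2ca7ea7, 50cb3bd, c65db46, d7545f0, e914ae3}.
Reachable from d7545f0: {1b4ccec, d7545f0}.
In 50cb3bd's history but not d7545f0's: {07f8776, 0a6f18c, 1ec1397, 2ca7ea7, 50cb3bd, c65db46, e914ae3} — 7 commits.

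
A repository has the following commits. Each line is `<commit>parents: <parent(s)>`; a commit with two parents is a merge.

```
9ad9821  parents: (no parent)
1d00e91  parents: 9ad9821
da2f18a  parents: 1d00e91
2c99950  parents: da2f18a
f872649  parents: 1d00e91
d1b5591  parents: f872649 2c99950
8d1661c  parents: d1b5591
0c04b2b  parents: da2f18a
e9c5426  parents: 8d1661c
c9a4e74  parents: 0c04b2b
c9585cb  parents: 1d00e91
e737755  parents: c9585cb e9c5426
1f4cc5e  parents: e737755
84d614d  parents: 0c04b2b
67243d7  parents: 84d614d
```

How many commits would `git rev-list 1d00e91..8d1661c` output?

5

Reachable from 8d1661c: {1d00e91, 2c99950, 8d1661c, 9ad9821, d1b5591, da2f18a, f872649}.
Reachable from 1d00e91: {1d00e91, 9ad9821}.
In 8d1661c's history but not 1d00e91's: {2c99950, 8d1661c, d1b5591, da2f18a, f872649} — 5 commits.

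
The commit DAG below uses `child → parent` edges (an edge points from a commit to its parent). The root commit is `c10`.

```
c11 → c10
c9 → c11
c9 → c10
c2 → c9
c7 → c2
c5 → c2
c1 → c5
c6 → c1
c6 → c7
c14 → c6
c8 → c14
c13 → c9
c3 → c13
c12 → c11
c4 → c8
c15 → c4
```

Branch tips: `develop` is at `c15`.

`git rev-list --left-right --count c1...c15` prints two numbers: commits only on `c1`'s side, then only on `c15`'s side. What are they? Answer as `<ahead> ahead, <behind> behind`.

0 ahead, 6 behind

Reachable from c1: {c1, c10, c11, c2, c5, c9}.
Reachable from c15: {c1, c10, c11, c14, c15, c2, c4, c5, c6, c7, c8, c9}.
Only in c1's history (ahead): {} — 0.
Only in c15's history (behind): {c14, c15, c4, c6, c7, c8} — 6.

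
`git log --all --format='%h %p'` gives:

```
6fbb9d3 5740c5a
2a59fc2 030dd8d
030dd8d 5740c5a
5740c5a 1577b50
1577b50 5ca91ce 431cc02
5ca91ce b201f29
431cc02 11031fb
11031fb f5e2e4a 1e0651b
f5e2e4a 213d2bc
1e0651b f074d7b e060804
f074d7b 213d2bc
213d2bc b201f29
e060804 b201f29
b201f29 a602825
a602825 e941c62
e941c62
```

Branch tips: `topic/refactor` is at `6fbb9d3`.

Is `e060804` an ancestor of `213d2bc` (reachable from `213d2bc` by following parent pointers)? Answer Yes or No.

Ancestors of 213d2bc: {213d2bc, a602825, b201f29, e941c62}.
e060804 is not in that set, so it is not an ancestor of 213d2bc.

No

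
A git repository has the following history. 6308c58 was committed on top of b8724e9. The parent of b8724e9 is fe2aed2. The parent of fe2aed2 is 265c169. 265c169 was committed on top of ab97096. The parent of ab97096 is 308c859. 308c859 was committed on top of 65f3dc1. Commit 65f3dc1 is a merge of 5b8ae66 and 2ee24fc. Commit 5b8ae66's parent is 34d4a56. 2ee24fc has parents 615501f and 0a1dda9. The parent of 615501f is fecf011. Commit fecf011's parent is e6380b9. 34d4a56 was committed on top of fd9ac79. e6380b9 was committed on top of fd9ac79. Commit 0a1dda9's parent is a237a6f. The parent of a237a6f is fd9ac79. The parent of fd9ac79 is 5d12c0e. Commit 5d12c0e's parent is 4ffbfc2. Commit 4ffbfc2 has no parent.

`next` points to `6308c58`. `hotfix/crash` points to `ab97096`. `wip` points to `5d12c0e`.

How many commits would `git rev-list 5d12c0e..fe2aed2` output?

14

Reachable from fe2aed2: {0a1dda9, 265c169, 2ee24fc, 308c859, 34d4a56, 4ffbfc2, 5b8ae66, 5d12c0e, 615501f, 65f3dc1, a237a6f, ab97096, e6380b9, fd9ac79, fe2aed2, fecf011}.
Reachable from 5d12c0e: {4ffbfc2, 5d12c0e}.
In fe2aed2's history but not 5d12c0e's: {0a1dda9, 265c169, 2ee24fc, 308c859, 34d4a56, 5b8ae66, 615501f, 65f3dc1, a237a6f, ab97096, e6380b9, fd9ac79, fe2aed2, fecf011} — 14 commits.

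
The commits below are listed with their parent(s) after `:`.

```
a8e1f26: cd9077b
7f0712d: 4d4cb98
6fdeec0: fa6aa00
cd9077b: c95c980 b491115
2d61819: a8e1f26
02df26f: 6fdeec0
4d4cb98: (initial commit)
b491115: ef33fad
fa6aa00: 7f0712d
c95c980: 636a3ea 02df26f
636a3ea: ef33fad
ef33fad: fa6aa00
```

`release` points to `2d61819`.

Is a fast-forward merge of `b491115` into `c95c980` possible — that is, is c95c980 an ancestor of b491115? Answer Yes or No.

A fast-forward from c95c980 to b491115 is possible iff c95c980 is an ancestor of b491115.
Ancestors of b491115: {4d4cb98, 7f0712d, b491115, ef33fad, fa6aa00}.
c95c980 is not among them, so fast-forward is not possible.

No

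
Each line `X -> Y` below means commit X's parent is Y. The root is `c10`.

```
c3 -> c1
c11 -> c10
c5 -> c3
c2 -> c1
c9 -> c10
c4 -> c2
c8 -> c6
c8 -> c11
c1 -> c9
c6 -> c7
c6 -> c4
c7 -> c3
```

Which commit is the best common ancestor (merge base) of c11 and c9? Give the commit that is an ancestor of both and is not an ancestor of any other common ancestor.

Ancestors of c11: {c10, c11}.
Ancestors of c9: {c10, c9}.
Common ancestors: {c10}.
The only common ancestor is c10, so it is the merge base.

c10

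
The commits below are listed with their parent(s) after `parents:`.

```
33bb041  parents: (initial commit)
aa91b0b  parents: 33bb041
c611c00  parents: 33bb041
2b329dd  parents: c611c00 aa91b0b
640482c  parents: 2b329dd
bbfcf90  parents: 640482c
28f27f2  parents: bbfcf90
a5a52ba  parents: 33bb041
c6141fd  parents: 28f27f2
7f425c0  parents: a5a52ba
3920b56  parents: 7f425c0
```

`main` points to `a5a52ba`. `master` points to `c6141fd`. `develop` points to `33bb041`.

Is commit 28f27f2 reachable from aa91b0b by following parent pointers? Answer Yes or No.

No

Ancestors of aa91b0b: {33bb041, aa91b0b}.
28f27f2 is not in that set, so it is not an ancestor of aa91b0b.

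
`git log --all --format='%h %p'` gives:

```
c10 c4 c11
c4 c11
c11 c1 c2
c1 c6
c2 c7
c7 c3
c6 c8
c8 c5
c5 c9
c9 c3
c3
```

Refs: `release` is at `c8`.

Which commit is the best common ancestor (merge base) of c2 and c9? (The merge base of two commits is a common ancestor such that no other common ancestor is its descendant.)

Ancestors of c2: {c2, c3, c7}.
Ancestors of c9: {c3, c9}.
Common ancestors: {c3}.
The only common ancestor is c3, so it is the merge base.

c3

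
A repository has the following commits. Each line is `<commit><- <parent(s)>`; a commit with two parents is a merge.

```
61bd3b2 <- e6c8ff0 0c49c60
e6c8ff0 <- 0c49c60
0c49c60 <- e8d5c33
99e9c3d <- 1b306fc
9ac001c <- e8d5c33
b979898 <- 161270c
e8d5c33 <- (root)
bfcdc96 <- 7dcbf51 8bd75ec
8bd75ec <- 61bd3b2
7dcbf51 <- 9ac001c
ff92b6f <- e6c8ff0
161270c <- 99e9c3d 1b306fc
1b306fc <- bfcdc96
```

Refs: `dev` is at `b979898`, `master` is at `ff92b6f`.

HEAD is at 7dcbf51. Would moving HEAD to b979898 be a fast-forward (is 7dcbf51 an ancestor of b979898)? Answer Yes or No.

A fast-forward from 7dcbf51 to b979898 is possible iff 7dcbf51 is an ancestor of b979898.
Ancestors of b979898: {0c49c60, 161270c, 1b306fc, 61bd3b2, 7dcbf51, 8bd75ec, 99e9c3d, 9ac001c, b979898, bfcdc96, e6c8ff0, e8d5c33}.
7dcbf51 is among them, so fast-forward is possible.

Yes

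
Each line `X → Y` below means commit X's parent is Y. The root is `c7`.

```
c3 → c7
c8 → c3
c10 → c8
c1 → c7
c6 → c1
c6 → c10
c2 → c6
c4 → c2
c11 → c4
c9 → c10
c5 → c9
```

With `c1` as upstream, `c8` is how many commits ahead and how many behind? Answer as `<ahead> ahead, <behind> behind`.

Reachable from c8: {c3, c7, c8}.
Reachable from c1: {c1, c7}.
Only in c8's history (ahead): {c3, c8} — 2.
Only in c1's history (behind): {c1} — 1.

2 ahead, 1 behind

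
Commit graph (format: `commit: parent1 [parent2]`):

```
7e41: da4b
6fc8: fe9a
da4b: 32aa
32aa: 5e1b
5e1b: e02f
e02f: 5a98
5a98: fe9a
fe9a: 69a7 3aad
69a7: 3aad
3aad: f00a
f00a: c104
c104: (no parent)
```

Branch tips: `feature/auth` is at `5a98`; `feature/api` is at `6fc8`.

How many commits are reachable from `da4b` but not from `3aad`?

7

Reachable from da4b: {32aa, 3aad, 5a98, 5e1b, 69a7, c104, da4b, e02f, f00a, fe9a}.
Reachable from 3aad: {3aad, c104, f00a}.
In da4b's history but not 3aad's: {32aa, 5a98, 5e1b, 69a7, da4b, e02f, fe9a} — 7 commits.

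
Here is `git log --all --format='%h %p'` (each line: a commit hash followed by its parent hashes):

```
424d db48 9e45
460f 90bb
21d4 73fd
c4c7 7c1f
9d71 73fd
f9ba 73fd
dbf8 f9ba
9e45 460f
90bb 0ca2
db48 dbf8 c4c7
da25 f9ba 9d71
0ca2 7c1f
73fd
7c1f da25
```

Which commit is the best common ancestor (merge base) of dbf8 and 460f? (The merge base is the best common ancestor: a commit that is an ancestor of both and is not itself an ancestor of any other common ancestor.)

Ancestors of dbf8: {73fd, dbf8, f9ba}.
Ancestors of 460f: {0ca2, 460f, 73fd, 7c1f, 90bb, 9d71, da25, f9ba}.
Common ancestors: {73fd, f9ba}.
Among these, f9ba is not an ancestor of any other common ancestor — it is the merge base.

f9ba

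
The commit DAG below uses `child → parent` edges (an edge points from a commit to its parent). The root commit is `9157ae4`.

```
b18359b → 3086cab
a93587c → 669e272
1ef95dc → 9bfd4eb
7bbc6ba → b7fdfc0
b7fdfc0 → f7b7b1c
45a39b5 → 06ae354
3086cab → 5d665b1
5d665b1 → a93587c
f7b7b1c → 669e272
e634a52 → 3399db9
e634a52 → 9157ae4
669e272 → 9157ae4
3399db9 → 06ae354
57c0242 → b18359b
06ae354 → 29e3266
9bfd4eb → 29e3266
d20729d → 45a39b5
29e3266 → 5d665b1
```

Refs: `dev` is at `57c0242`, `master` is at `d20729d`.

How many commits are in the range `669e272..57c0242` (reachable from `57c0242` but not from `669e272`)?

Reachable from 57c0242: {3086cab, 57c0242, 5d665b1, 669e272, 9157ae4, a93587c, b18359b}.
Reachable from 669e272: {669e272, 9157ae4}.
In 57c0242's history but not 669e272's: {3086cab, 57c0242, 5d665b1, a93587c, b18359b} — 5 commits.

5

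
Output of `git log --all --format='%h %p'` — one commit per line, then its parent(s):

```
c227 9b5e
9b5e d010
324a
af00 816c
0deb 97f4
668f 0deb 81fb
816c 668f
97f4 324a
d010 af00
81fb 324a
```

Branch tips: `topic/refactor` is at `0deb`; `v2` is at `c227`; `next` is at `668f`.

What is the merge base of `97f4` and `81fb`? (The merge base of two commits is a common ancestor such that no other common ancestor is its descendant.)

324a

Ancestors of 97f4: {324a, 97f4}.
Ancestors of 81fb: {324a, 81fb}.
Common ancestors: {324a}.
The only common ancestor is 324a, so it is the merge base.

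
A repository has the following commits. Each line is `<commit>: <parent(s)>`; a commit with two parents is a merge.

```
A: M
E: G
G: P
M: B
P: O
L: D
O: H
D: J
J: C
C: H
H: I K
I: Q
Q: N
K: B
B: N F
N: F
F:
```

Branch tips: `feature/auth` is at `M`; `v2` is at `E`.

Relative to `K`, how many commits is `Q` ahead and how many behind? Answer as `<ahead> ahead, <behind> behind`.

1 ahead, 2 behind

Reachable from Q: {F, N, Q}.
Reachable from K: {B, F, K, N}.
Only in Q's history (ahead): {Q} — 1.
Only in K's history (behind): {B, K} — 2.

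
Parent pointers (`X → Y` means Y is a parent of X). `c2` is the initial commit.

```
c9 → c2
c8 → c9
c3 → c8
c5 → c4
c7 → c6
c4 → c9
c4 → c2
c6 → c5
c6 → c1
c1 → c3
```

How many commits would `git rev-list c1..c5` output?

2

Reachable from c5: {c2, c4, c5, c9}.
Reachable from c1: {c1, c2, c3, c8, c9}.
In c5's history but not c1's: {c4, c5} — 2 commits.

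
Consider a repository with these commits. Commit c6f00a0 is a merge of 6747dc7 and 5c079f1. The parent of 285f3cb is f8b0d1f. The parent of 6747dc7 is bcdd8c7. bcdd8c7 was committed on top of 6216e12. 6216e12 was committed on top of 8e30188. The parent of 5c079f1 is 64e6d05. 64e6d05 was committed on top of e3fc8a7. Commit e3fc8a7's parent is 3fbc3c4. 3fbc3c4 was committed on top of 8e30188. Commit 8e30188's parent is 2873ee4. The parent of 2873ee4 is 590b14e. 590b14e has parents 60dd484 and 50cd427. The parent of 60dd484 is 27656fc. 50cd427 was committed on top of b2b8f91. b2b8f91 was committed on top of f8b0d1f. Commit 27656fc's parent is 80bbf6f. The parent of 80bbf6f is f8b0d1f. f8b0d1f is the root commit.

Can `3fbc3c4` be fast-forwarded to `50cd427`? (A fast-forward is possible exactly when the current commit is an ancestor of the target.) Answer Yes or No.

No

A fast-forward from 3fbc3c4 to 50cd427 is possible iff 3fbc3c4 is an ancestor of 50cd427.
Ancestors of 50cd427: {50cd427, b2b8f91, f8b0d1f}.
3fbc3c4 is not among them, so fast-forward is not possible.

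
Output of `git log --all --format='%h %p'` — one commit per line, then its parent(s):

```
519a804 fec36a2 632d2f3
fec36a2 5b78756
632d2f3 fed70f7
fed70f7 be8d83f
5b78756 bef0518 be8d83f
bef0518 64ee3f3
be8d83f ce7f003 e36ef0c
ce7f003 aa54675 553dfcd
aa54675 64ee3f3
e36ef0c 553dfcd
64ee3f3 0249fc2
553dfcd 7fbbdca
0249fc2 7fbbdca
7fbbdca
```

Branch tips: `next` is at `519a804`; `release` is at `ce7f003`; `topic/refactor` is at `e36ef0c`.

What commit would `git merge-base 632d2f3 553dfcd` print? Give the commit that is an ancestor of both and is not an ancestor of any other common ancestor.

553dfcd

Ancestors of 632d2f3: {0249fc2, 553dfcd, 632d2f3, 64ee3f3, 7fbbdca, aa54675, be8d83f, ce7f003, e36ef0c, fed70f7}.
Ancestors of 553dfcd: {553dfcd, 7fbbdca}.
Common ancestors: {553dfcd, 7fbbdca}.
Among these, 553dfcd is not an ancestor of any other common ancestor — it is the merge base.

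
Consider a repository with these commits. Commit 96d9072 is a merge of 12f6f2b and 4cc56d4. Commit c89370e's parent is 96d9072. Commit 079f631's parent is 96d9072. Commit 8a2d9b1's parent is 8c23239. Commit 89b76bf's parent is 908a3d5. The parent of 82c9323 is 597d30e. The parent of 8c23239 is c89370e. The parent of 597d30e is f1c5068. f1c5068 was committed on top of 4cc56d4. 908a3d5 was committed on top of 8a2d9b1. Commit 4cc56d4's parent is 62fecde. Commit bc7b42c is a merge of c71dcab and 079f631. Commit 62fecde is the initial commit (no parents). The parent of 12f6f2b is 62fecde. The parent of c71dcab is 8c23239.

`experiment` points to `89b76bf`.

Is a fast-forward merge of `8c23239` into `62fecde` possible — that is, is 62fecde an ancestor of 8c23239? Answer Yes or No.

Yes

A fast-forward from 62fecde to 8c23239 is possible iff 62fecde is an ancestor of 8c23239.
Ancestors of 8c23239: {12f6f2b, 4cc56d4, 62fecde, 8c23239, 96d9072, c89370e}.
62fecde is among them, so fast-forward is possible.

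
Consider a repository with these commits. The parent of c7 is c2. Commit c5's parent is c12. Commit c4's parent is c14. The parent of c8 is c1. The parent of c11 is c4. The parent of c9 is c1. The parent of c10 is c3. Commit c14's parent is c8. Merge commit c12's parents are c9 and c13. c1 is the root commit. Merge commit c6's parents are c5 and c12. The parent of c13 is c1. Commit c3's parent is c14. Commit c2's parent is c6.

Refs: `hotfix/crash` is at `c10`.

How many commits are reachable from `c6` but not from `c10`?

Reachable from c6: {c1, c12, c13, c5, c6, c9}.
Reachable from c10: {c1, c10, c14, c3, c8}.
In c6's history but not c10's: {c12, c13, c5, c6, c9} — 5 commits.

5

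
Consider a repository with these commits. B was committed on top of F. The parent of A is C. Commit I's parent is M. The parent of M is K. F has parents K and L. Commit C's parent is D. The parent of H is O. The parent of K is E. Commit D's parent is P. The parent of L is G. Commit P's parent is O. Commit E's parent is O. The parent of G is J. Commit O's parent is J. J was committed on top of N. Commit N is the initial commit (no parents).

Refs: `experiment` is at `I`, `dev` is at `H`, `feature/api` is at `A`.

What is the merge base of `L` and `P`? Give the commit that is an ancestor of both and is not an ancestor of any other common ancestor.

J

Ancestors of L: {G, J, L, N}.
Ancestors of P: {J, N, O, P}.
Common ancestors: {J, N}.
Among these, J is not an ancestor of any other common ancestor — it is the merge base.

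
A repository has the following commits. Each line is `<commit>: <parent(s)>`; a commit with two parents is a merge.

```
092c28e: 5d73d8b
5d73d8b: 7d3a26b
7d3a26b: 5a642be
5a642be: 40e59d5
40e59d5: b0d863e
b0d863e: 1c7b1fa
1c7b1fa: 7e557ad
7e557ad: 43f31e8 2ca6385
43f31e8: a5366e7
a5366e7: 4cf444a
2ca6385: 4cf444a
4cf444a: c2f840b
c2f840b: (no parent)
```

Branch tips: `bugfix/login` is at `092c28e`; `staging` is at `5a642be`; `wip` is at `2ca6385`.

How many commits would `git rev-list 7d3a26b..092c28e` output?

2

Reachable from 092c28e: {092c28e, 1c7b1fa, 2ca6385, 40e59d5, 43f31e8, 4cf444a, 5a642be, 5d73d8b, 7d3a26b, 7e557ad, a5366e7, b0d863e, c2f840b}.
Reachable from 7d3a26b: {1c7b1fa, 2ca6385, 40e59d5, 43f31e8, 4cf444a, 5a642be, 7d3a26b, 7e557ad, a5366e7, b0d863e, c2f840b}.
In 092c28e's history but not 7d3a26b's: {092c28e, 5d73d8b} — 2 commits.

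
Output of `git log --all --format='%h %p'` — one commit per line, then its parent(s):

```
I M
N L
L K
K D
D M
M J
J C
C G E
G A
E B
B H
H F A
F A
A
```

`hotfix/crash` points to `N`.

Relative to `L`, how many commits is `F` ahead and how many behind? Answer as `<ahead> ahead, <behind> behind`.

Reachable from F: {A, F}.
Reachable from L: {A, B, C, D, E, F, G, H, J, K, L, M}.
Only in F's history (ahead): {} — 0.
Only in L's history (behind): {B, C, D, E, G, H, J, K, L, M} — 10.

0 ahead, 10 behind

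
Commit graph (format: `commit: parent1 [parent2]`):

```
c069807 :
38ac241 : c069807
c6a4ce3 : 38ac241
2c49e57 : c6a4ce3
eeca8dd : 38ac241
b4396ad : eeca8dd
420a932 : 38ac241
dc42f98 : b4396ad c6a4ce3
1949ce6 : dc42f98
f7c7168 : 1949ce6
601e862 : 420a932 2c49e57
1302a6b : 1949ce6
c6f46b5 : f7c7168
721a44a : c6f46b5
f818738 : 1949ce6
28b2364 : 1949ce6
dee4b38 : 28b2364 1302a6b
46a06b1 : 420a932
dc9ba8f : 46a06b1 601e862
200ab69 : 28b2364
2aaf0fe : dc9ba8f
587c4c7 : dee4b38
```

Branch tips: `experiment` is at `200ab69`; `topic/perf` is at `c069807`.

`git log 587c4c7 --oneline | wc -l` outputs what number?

Walking parent pointers from 587c4c7: reachable set = {1302a6b, 1949ce6, 28b2364, 38ac241, 587c4c7, b4396ad, c069807, c6a4ce3, dc42f98, dee4b38, eeca8dd}.
That is 11 commits.

11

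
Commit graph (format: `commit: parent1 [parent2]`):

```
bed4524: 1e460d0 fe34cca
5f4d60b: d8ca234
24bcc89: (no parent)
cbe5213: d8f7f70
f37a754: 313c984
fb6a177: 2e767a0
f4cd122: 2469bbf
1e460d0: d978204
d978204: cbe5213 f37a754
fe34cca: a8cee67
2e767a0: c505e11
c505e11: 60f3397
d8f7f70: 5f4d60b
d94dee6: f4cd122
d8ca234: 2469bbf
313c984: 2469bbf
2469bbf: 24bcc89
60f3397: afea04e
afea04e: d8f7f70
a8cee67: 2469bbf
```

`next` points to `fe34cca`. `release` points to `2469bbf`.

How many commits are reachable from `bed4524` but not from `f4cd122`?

Reachable from bed4524: {1e460d0, 2469bbf, 24bcc89, 313c984, 5f4d60b, a8cee67, bed4524, cbe5213, d8ca234, d8f7f70, d978204, f37a754, fe34cca}.
Reachable from f4cd122: {2469bbf, 24bcc89, f4cd122}.
In bed4524's history but not f4cd122's: {1e460d0, 313c984, 5f4d60b, a8cee67, bed4524, cbe5213, d8ca234, d8f7f70, d978204, f37a754, fe34cca} — 11 commits.

11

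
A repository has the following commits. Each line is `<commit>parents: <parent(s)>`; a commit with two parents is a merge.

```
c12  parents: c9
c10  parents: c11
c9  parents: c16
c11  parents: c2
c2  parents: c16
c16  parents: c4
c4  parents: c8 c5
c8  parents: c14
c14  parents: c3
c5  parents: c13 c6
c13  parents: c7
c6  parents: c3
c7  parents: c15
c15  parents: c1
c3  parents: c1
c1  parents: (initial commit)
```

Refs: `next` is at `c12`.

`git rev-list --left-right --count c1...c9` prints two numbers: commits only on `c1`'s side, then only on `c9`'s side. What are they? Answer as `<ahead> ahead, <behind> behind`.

0 ahead, 11 behind

Reachable from c1: {c1}.
Reachable from c9: {c1, c13, c14, c15, c16, c3, c4, c5, c6, c7, c8, c9}.
Only in c1's history (ahead): {} — 0.
Only in c9's history (behind): {c13, c14, c15, c16, c3, c4, c5, c6, c7, c8, c9} — 11.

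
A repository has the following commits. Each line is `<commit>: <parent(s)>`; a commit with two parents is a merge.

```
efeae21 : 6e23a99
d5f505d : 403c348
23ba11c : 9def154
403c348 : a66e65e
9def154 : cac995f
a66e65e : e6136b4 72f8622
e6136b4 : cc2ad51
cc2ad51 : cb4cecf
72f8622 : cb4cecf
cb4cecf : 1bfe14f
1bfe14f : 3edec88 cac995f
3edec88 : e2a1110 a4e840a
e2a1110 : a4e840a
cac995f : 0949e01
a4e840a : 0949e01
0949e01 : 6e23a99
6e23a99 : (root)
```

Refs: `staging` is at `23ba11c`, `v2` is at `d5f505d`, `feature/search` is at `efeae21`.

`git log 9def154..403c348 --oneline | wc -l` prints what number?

10

Reachable from 403c348: {0949e01, 1bfe14f, 3edec88, 403c348, 6e23a99, 72f8622, a4e840a, a66e65e, cac995f, cb4cecf, cc2ad51, e2a1110, e6136b4}.
Reachable from 9def154: {0949e01, 6e23a99, 9def154, cac995f}.
In 403c348's history but not 9def154's: {1bfe14f, 3edec88, 403c348, 72f8622, a4e840a, a66e65e, cb4cecf, cc2ad51, e2a1110, e6136b4} — 10 commits.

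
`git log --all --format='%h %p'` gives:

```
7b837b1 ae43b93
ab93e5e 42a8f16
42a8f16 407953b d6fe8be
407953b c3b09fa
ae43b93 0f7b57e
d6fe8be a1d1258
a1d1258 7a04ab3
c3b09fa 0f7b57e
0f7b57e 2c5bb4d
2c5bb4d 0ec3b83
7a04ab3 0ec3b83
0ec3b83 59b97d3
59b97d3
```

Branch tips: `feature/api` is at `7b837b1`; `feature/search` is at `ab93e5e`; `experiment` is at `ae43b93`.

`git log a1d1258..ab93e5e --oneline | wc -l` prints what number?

Reachable from ab93e5e: {0ec3b83, 0f7b57e, 2c5bb4d, 407953b, 42a8f16, 59b97d3, 7a04ab3, a1d1258, ab93e5e, c3b09fa, d6fe8be}.
Reachable from a1d1258: {0ec3b83, 59b97d3, 7a04ab3, a1d1258}.
In ab93e5e's history but not a1d1258's: {0f7b57e, 2c5bb4d, 407953b, 42a8f16, ab93e5e, c3b09fa, d6fe8be} — 7 commits.

7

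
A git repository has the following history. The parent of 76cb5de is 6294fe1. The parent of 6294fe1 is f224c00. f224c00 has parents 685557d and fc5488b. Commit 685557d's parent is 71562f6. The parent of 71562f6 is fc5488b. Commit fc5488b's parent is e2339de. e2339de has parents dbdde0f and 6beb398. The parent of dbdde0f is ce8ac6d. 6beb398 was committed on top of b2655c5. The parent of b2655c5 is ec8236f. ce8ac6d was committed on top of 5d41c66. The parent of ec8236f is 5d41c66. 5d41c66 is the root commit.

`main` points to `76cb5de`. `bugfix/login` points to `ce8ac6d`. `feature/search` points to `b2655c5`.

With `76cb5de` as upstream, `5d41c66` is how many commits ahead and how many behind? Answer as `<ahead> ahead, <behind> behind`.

0 ahead, 12 behind

Reachable from 5d41c66: {5d41c66}.
Reachable from 76cb5de: {5d41c66, 6294fe1, 685557d, 6beb398, 71562f6, 76cb5de, b2655c5, ce8ac6d, dbdde0f, e2339de, ec8236f, f224c00, fc5488b}.
Only in 5d41c66's history (ahead): {} — 0.
Only in 76cb5de's history (behind): {6294fe1, 685557d, 6beb398, 71562f6, 76cb5de, b2655c5, ce8ac6d, dbdde0f, e2339de, ec8236f, f224c00, fc5488b} — 12.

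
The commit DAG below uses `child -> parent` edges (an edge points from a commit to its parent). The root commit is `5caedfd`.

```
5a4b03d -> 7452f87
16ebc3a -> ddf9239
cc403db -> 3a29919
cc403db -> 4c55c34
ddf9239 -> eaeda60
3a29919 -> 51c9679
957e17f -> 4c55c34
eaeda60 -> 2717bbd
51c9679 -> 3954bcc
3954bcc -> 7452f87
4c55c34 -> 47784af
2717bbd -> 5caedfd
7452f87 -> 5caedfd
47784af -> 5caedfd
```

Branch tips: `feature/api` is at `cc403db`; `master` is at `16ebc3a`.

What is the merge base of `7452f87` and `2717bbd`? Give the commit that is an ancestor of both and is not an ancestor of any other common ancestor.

5caedfd

Ancestors of 7452f87: {5caedfd, 7452f87}.
Ancestors of 2717bbd: {2717bbd, 5caedfd}.
Common ancestors: {5caedfd}.
The only common ancestor is 5caedfd, so it is the merge base.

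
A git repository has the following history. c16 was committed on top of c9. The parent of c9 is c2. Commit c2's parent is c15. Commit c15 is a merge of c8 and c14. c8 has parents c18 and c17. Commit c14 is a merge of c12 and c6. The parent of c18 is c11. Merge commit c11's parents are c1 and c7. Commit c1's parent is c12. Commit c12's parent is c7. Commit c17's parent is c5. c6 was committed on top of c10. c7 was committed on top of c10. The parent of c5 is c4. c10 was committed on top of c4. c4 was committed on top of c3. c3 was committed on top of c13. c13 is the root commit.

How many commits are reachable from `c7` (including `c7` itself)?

Walking parent pointers from c7: reachable set = {c10, c13, c3, c4, c7}.
That is 5 commits.

5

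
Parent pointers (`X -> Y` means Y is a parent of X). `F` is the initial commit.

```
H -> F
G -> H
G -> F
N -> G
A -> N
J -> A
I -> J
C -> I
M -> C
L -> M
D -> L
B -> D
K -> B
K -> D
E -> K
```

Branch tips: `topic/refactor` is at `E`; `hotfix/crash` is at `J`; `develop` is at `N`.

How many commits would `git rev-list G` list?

3

Walking parent pointers from G: reachable set = {F, G, H}.
That is 3 commits.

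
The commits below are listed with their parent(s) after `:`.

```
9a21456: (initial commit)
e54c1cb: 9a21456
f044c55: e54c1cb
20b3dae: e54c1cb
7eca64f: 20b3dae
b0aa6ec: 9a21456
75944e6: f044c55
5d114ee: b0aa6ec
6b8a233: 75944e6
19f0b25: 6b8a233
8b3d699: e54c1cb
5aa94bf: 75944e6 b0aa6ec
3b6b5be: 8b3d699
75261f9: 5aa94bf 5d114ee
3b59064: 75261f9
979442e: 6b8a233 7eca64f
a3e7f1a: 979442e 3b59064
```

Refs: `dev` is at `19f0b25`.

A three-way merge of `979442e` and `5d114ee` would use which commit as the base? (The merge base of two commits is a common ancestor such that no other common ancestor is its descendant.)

Ancestors of 979442e: {20b3dae, 6b8a233, 75944e6, 7eca64f, 979442e, 9a21456, e54c1cb, f044c55}.
Ancestors of 5d114ee: {5d114ee, 9a21456, b0aa6ec}.
Common ancestors: {9a21456}.
The only common ancestor is 9a21456, so it is the merge base.

9a21456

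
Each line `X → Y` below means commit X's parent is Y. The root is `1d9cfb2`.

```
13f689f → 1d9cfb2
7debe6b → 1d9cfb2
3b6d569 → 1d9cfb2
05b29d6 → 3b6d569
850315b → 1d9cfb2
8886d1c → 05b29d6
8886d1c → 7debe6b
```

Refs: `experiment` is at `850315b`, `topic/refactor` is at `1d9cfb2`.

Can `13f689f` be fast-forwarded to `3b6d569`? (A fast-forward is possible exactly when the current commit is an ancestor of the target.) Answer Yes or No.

A fast-forward from 13f689f to 3b6d569 is possible iff 13f689f is an ancestor of 3b6d569.
Ancestors of 3b6d569: {1d9cfb2, 3b6d569}.
13f689f is not among them, so fast-forward is not possible.

No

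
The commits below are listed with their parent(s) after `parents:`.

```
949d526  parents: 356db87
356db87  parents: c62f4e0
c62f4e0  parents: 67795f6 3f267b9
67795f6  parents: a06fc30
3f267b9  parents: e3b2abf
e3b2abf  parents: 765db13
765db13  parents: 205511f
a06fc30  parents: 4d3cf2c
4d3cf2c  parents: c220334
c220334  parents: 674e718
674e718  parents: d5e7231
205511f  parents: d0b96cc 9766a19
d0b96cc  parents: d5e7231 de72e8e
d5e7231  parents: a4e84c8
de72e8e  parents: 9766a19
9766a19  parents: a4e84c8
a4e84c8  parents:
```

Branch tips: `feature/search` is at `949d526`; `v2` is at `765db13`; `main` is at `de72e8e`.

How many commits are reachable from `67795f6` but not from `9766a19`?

6

Reachable from 67795f6: {4d3cf2c, 674e718, 67795f6, a06fc30, a4e84c8, c220334, d5e7231}.
Reachable from 9766a19: {9766a19, a4e84c8}.
In 67795f6's history but not 9766a19's: {4d3cf2c, 674e718, 67795f6, a06fc30, c220334, d5e7231} — 6 commits.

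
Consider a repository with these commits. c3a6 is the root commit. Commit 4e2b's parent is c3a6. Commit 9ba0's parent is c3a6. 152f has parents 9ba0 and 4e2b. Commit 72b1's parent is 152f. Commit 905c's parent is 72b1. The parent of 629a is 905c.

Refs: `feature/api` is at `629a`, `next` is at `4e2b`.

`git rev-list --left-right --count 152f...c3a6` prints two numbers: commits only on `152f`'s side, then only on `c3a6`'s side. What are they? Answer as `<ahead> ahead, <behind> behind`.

3 ahead, 0 behind

Reachable from 152f: {152f, 4e2b, 9ba0, c3a6}.
Reachable from c3a6: {c3a6}.
Only in 152f's history (ahead): {152f, 4e2b, 9ba0} — 3.
Only in c3a6's history (behind): {} — 0.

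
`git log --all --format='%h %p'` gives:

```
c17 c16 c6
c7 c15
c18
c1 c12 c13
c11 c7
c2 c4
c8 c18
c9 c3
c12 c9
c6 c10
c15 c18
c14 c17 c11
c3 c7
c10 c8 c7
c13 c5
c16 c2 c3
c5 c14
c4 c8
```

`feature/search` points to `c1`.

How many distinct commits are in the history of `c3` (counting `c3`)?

4

Walking parent pointers from c3: reachable set = {c15, c18, c3, c7}.
That is 4 commits.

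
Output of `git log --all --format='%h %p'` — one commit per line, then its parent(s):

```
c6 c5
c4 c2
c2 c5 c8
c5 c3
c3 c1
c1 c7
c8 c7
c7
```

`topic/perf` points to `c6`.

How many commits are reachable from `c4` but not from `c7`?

6

Reachable from c4: {c1, c2, c3, c4, c5, c7, c8}.
Reachable from c7: {c7}.
In c4's history but not c7's: {c1, c2, c3, c4, c5, c8} — 6 commits.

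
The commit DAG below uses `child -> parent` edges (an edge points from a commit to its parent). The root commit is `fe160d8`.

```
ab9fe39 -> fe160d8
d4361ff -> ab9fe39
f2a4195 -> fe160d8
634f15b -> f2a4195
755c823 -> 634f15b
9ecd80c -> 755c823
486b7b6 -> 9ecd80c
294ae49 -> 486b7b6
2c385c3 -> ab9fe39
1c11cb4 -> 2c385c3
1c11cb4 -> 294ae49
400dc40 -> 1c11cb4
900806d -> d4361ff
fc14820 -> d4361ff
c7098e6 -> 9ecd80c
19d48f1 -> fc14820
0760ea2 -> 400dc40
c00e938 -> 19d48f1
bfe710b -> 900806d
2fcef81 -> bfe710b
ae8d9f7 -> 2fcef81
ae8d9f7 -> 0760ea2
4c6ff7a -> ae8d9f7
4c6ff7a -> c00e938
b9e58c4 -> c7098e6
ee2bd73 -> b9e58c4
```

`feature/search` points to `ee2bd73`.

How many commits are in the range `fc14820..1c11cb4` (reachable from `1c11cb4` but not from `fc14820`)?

Reachable from 1c11cb4: {1c11cb4, 294ae49, 2c385c3, 486b7b6, 634f15b, 755c823, 9ecd80c, ab9fe39, f2a4195, fe160d8}.
Reachable from fc14820: {ab9fe39, d4361ff, fc14820, fe160d8}.
In 1c11cb4's history but not fc14820's: {1c11cb4, 294ae49, 2c385c3, 486b7b6, 634f15b, 755c823, 9ecd80c, f2a4195} — 8 commits.

8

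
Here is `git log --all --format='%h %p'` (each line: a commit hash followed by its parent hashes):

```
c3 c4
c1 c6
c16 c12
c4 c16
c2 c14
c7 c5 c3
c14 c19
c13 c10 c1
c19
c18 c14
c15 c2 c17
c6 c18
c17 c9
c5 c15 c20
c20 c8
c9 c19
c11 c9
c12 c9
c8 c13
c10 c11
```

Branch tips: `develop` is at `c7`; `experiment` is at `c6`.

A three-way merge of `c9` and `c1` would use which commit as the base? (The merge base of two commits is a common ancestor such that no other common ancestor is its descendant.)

Ancestors of c9: {c19, c9}.
Ancestors of c1: {c1, c14, c18, c19, c6}.
Common ancestors: {c19}.
The only common ancestor is c19, so it is the merge base.

c19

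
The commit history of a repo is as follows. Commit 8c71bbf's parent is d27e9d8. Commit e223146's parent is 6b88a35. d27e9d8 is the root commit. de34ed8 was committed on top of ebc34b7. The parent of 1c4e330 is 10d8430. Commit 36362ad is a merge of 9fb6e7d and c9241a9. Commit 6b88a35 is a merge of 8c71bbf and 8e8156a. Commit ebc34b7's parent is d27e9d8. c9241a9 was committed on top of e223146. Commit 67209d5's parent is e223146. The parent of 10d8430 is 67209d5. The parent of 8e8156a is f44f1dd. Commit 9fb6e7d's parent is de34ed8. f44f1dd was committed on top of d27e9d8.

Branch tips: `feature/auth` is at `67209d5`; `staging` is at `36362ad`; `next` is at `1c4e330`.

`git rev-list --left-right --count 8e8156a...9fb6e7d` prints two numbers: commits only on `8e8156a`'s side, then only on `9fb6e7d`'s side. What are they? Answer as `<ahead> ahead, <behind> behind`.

2 ahead, 3 behind

Reachable from 8e8156a: {8e8156a, d27e9d8, f44f1dd}.
Reachable from 9fb6e7d: {9fb6e7d, d27e9d8, de34ed8, ebc34b7}.
Only in 8e8156a's history (ahead): {8e8156a, f44f1dd} — 2.
Only in 9fb6e7d's history (behind): {9fb6e7d, de34ed8, ebc34b7} — 3.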